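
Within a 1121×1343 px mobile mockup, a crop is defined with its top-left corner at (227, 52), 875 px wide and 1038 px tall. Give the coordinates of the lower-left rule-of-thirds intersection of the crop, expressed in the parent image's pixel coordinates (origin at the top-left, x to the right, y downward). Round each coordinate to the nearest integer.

x = 519 px, y = 744 px

One third of the crop width 875 is 291.67 px.
One third of the crop height 1038 is 346.00 px.
The lower-left point is one-third across and two-thirds down within the crop:
x = 227 + 1 × 291.67 ≈ 519; y = 52 + 2 × 346.00 ≈ 744.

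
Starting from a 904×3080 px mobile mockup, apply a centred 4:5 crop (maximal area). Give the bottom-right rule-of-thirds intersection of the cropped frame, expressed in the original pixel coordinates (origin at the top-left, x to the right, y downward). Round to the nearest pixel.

(603, 1728)

904/3080 < 4/5, so the 4:5 crop keeps the full width 904 and trims height to 904 × 5/4 = 1130.00 px.
Top offset = (3080 − 1130.00)/2 = 975.00 px; left offset = 0.
Bottom-right is two-thirds across and two-thirds down within the crop:
x = 0.00 + 2 × 904.00/3 ≈ 603; y = 975.00 + 2 × 1130.00/3 ≈ 1728.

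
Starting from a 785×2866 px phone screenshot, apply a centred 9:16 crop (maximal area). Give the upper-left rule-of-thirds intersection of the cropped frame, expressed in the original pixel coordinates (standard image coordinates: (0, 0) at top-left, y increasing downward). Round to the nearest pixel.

(262, 1200)

785/2866 < 9/16, so the 9:16 crop keeps the full width 785 and trims height to 785 × 16/9 = 1395.56 px.
Top offset = (2866 − 1395.56)/2 = 735.22 px; left offset = 0.
Upper-left is one-third across and one-third down within the crop:
x = 0.00 + 1 × 785.00/3 ≈ 262; y = 735.22 + 1 × 1395.56/3 ≈ 1200.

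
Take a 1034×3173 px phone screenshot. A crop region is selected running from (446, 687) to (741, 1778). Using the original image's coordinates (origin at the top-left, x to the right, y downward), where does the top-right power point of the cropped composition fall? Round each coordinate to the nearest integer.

(643, 1051)

Crop width = 741 − 446 = 295 px; one third is 98.33 px.
Crop height = 1778 − 687 = 1091 px; one third is 363.67 px.
The top-right point is two-thirds across and one-third down within the crop:
x = 446 + 2 × 98.33 ≈ 643; y = 687 + 1 × 363.67 ≈ 1051.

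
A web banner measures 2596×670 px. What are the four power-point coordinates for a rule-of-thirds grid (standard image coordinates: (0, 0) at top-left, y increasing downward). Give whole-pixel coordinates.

One third of 2596 is 865.33; one third of 670 is 223.33.
Vertical third lines at x = 865 and x = 1731; horizontal third lines at y = 223 and y = 447.

(865, 223), (1731, 223), (865, 447), (1731, 447)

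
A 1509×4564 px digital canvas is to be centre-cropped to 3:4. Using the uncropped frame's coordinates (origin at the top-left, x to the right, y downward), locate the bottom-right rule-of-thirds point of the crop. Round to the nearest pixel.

x = 1006 px, y = 2617 px

1509/4564 < 3/4, so the 3:4 crop keeps the full width 1509 and trims height to 1509 × 4/3 = 2012.00 px.
Top offset = (4564 − 2012.00)/2 = 1276.00 px; left offset = 0.
Bottom-right is two-thirds across and two-thirds down within the crop:
x = 0.00 + 2 × 1509.00/3 ≈ 1006; y = 1276.00 + 2 × 2012.00/3 ≈ 2617.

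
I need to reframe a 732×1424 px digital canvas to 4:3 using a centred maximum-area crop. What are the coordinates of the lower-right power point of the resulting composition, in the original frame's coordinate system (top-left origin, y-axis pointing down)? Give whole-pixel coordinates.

x = 488 px, y = 804 px

732/1424 < 4/3, so the 4:3 crop keeps the full width 732 and trims height to 732 × 3/4 = 549.00 px.
Top offset = (1424 − 549.00)/2 = 437.50 px; left offset = 0.
Lower-right is two-thirds across and two-thirds down within the crop:
x = 0.00 + 2 × 732.00/3 ≈ 488; y = 437.50 + 2 × 549.00/3 ≈ 804.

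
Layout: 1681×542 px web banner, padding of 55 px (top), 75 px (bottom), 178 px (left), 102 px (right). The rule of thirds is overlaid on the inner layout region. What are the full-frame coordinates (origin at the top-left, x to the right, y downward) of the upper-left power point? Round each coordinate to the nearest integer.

Content width = 1681 − 178 − 102 = 1401 px; content height = 542 − 55 − 75 = 412 px.
Upper-left is one-third across and one-third down within the inner layout region.
x = 178 + 1 × 1401/3 = 178 + 467.00 ≈ 645
y = 55 + 1 × 412/3 = 55 + 137.33 ≈ 192

(645, 192)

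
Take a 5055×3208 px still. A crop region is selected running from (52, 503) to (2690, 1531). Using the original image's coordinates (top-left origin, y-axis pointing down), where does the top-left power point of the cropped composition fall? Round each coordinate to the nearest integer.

Crop width = 2690 − 52 = 2638 px; one third is 879.33 px.
Crop height = 1531 − 503 = 1028 px; one third is 342.67 px.
The top-left point is one-third across and one-third down within the crop:
x = 52 + 1 × 879.33 ≈ 931; y = 503 + 1 × 342.67 ≈ 846.

(931, 846)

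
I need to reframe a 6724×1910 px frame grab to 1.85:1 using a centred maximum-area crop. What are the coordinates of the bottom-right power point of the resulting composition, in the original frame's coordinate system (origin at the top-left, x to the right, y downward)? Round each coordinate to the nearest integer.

(3951, 1273)

6724/1910 > 1.85/1, so the 1.85:1 crop keeps the full height 1910 and trims width to 1910 × 1.85/1 = 3533.50 px.
Left offset = (6724 − 3533.50)/2 = 1595.25 px; top offset = 0.
Bottom-right is two-thirds across and two-thirds down within the crop:
x = 1595.25 + 2 × 3533.50/3 ≈ 3951; y = 0.00 + 2 × 1910.00/3 ≈ 1273.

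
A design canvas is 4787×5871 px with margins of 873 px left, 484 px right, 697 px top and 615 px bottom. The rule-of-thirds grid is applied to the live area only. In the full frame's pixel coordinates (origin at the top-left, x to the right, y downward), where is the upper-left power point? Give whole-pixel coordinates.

(2016, 2217)

Content width = 4787 − 873 − 484 = 3430 px; content height = 5871 − 697 − 615 = 4559 px.
Upper-left is one-third across and one-third down within the live area.
x = 873 + 1 × 3430/3 = 873 + 1143.33 ≈ 2016
y = 697 + 1 × 4559/3 = 697 + 1519.67 ≈ 2217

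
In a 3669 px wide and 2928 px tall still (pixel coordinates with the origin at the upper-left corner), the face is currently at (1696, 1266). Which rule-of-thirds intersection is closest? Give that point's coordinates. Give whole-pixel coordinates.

Third lines: x ∈ {1223, 2446}, y ∈ {976, 1952}.
1696 is closer to x = 1223; 1266 is closer to y = 976.
So the nearest intersection is the upper-left power point.

(1223, 976)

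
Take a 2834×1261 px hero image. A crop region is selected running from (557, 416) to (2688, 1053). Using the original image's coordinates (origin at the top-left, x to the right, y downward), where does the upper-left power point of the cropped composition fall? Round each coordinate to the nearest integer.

x = 1267 px, y = 628 px

Crop width = 2688 − 557 = 2131 px; one third is 710.33 px.
Crop height = 1053 − 416 = 637 px; one third is 212.33 px.
The upper-left point is one-third across and one-third down within the crop:
x = 557 + 1 × 710.33 ≈ 1267; y = 416 + 1 × 212.33 ≈ 628.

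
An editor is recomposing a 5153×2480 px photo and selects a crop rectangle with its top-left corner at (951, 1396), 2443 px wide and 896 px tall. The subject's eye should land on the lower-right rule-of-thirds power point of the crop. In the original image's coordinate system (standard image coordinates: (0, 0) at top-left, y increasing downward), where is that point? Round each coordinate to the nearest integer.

x = 2580 px, y = 1993 px

One third of the crop width 2443 is 814.33 px.
One third of the crop height 896 is 298.67 px.
The lower-right point is two-thirds across and two-thirds down within the crop:
x = 951 + 2 × 814.33 ≈ 2580; y = 1396 + 2 × 298.67 ≈ 1993.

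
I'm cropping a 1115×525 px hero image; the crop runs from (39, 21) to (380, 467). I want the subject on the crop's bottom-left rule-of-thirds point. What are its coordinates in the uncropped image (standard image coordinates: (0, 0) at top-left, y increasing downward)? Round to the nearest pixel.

x = 153 px, y = 318 px

Crop width = 380 − 39 = 341 px; one third is 113.67 px.
Crop height = 467 − 21 = 446 px; one third is 148.67 px.
The bottom-left point is one-third across and two-thirds down within the crop:
x = 39 + 1 × 113.67 ≈ 153; y = 21 + 2 × 148.67 ≈ 318.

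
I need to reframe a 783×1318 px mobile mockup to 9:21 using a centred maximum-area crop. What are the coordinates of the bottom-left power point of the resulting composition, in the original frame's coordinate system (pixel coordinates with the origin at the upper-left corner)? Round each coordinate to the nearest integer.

783/1318 > 9/21, so the 9:21 crop keeps the full height 1318 and trims width to 1318 × 9/21 = 564.86 px.
Left offset = (783 − 564.86)/2 = 109.07 px; top offset = 0.
Bottom-left is one-third across and two-thirds down within the crop:
x = 109.07 + 1 × 564.86/3 ≈ 297; y = 0.00 + 2 × 1318.00/3 ≈ 879.

(297, 879)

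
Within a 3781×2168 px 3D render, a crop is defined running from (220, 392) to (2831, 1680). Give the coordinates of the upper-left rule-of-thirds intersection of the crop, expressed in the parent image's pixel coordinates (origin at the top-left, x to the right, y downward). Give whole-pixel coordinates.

(1090, 821)

Crop width = 2831 − 220 = 2611 px; one third is 870.33 px.
Crop height = 1680 − 392 = 1288 px; one third is 429.33 px.
The upper-left point is one-third across and one-third down within the crop:
x = 220 + 1 × 870.33 ≈ 1090; y = 392 + 1 × 429.33 ≈ 821.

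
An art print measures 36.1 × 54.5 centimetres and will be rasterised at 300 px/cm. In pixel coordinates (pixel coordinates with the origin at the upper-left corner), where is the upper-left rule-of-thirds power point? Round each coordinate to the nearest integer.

In pixels the canvas is 36.1 × 300 = 10830 wide and 54.5 × 300 = 16350 tall.
The upper-left point is one-third across and one-third down:
x = 1 × 10830/3 ≈ 3610; y = 1 × 16350/3 ≈ 5450.

(3610, 5450)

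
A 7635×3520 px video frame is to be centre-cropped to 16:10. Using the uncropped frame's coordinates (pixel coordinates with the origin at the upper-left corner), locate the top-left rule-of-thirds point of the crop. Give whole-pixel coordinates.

7635/3520 > 16/10, so the 16:10 crop keeps the full height 3520 and trims width to 3520 × 16/10 = 5632.00 px.
Left offset = (7635 − 5632.00)/2 = 1001.50 px; top offset = 0.
Top-left is one-third across and one-third down within the crop:
x = 1001.50 + 1 × 5632.00/3 ≈ 2879; y = 0.00 + 1 × 3520.00/3 ≈ 1173.

(2879, 1173)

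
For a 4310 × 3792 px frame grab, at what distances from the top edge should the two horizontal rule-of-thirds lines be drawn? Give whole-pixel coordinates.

3792 / 3 = 1264, so the horizontal lines sit at one and two thirds of 3792.

1264 px and 2528 px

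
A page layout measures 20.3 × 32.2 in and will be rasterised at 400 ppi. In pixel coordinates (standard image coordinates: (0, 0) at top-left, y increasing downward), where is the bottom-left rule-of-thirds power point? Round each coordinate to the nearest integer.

In pixels the canvas is 20.3 × 400 = 8120 wide and 32.2 × 400 = 12880 tall.
The bottom-left point is one-third across and two-thirds down:
x = 1 × 8120/3 ≈ 2707; y = 2 × 12880/3 ≈ 8587.

(2707, 8587)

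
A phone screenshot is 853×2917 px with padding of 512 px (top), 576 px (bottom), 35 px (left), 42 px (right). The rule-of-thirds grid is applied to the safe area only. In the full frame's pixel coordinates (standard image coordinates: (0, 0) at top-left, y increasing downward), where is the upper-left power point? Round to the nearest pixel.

x = 294 px, y = 1122 px

Content width = 853 − 35 − 42 = 776 px; content height = 2917 − 512 − 576 = 1829 px.
Upper-left is one-third across and one-third down within the safe area.
x = 35 + 1 × 776/3 = 35 + 258.67 ≈ 294
y = 512 + 1 × 1829/3 = 512 + 609.67 ≈ 1122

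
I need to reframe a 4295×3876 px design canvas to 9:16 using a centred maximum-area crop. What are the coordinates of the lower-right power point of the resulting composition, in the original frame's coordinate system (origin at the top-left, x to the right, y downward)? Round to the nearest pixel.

4295/3876 > 9/16, so the 9:16 crop keeps the full height 3876 and trims width to 3876 × 9/16 = 2180.25 px.
Left offset = (4295 − 2180.25)/2 = 1057.38 px; top offset = 0.
Lower-right is two-thirds across and two-thirds down within the crop:
x = 1057.38 + 2 × 2180.25/3 ≈ 2511; y = 0.00 + 2 × 3876.00/3 ≈ 2584.

x = 2511 px, y = 2584 px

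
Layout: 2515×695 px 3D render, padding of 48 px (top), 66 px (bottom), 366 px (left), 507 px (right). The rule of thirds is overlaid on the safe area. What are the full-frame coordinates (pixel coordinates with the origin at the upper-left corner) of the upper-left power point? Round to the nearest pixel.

Content width = 2515 − 366 − 507 = 1642 px; content height = 695 − 48 − 66 = 581 px.
Upper-left is one-third across and one-third down within the safe area.
x = 366 + 1 × 1642/3 = 366 + 547.33 ≈ 913
y = 48 + 1 × 581/3 = 48 + 193.67 ≈ 242

x = 913 px, y = 242 px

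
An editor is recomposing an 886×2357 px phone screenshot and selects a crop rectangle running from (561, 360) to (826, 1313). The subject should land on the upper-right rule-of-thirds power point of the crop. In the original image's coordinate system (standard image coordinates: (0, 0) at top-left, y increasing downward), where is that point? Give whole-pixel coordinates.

x = 738 px, y = 678 px

Crop width = 826 − 561 = 265 px; one third is 88.33 px.
Crop height = 1313 − 360 = 953 px; one third is 317.67 px.
The upper-right point is two-thirds across and one-third down within the crop:
x = 561 + 2 × 88.33 ≈ 738; y = 360 + 1 × 317.67 ≈ 678.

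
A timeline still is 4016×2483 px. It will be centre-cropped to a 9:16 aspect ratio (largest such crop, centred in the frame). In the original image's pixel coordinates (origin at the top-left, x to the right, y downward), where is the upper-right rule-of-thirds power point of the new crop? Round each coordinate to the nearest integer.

x = 2241 px, y = 828 px

4016/2483 > 9/16, so the 9:16 crop keeps the full height 2483 and trims width to 2483 × 9/16 = 1396.69 px.
Left offset = (4016 − 1396.69)/2 = 1309.66 px; top offset = 0.
Upper-right is two-thirds across and one-third down within the crop:
x = 1309.66 + 2 × 1396.69/3 ≈ 2241; y = 0.00 + 1 × 2483.00/3 ≈ 828.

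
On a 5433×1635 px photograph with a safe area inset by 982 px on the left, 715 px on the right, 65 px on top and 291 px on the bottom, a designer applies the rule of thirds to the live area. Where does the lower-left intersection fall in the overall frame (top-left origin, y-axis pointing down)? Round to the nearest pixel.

Content width = 5433 − 982 − 715 = 3736 px; content height = 1635 − 65 − 291 = 1279 px.
Lower-left is one-third across and two-thirds down within the live area.
x = 982 + 1 × 3736/3 = 982 + 1245.33 ≈ 2227
y = 65 + 2 × 1279/3 = 65 + 852.67 ≈ 918

(2227, 918)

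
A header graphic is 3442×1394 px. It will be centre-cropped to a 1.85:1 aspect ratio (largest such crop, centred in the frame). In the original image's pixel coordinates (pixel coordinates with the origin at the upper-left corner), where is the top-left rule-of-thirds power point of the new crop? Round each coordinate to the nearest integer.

(1291, 465)

3442/1394 > 1.85/1, so the 1.85:1 crop keeps the full height 1394 and trims width to 1394 × 1.85/1 = 2578.90 px.
Left offset = (3442 − 2578.90)/2 = 431.55 px; top offset = 0.
Top-left is one-third across and one-third down within the crop:
x = 431.55 + 1 × 2578.90/3 ≈ 1291; y = 0.00 + 1 × 1394.00/3 ≈ 465.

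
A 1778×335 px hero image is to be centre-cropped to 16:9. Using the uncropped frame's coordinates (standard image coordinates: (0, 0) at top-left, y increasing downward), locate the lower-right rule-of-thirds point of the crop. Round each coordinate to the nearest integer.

x = 988 px, y = 223 px

1778/335 > 16/9, so the 16:9 crop keeps the full height 335 and trims width to 335 × 16/9 = 595.56 px.
Left offset = (1778 − 595.56)/2 = 591.22 px; top offset = 0.
Lower-right is two-thirds across and two-thirds down within the crop:
x = 591.22 + 2 × 595.56/3 ≈ 988; y = 0.00 + 2 × 335.00/3 ≈ 223.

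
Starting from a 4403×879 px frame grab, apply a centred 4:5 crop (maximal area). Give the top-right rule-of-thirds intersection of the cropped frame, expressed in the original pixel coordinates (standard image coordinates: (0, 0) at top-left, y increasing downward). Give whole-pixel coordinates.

x = 2319 px, y = 293 px

4403/879 > 4/5, so the 4:5 crop keeps the full height 879 and trims width to 879 × 4/5 = 703.20 px.
Left offset = (4403 − 703.20)/2 = 1849.90 px; top offset = 0.
Top-right is two-thirds across and one-third down within the crop:
x = 1849.90 + 2 × 703.20/3 ≈ 2319; y = 0.00 + 1 × 879.00/3 ≈ 293.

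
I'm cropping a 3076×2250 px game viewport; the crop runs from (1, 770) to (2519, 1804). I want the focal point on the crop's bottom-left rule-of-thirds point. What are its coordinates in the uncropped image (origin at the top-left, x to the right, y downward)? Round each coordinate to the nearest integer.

Crop width = 2519 − 1 = 2518 px; one third is 839.33 px.
Crop height = 1804 − 770 = 1034 px; one third is 344.67 px.
The bottom-left point is one-third across and two-thirds down within the crop:
x = 1 + 1 × 839.33 ≈ 840; y = 770 + 2 × 344.67 ≈ 1459.

x = 840 px, y = 1459 px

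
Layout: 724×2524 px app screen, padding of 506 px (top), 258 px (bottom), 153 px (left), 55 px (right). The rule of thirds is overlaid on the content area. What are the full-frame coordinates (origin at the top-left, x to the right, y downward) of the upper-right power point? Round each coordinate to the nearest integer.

Content width = 724 − 153 − 55 = 516 px; content height = 2524 − 506 − 258 = 1760 px.
Upper-right is two-thirds across and one-third down within the content area.
x = 153 + 2 × 516/3 = 153 + 344.00 ≈ 497
y = 506 + 1 × 1760/3 = 506 + 586.67 ≈ 1093

x = 497 px, y = 1093 px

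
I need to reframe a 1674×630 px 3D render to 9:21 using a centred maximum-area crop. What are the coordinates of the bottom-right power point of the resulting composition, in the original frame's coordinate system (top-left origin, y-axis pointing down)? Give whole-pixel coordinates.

(882, 420)

1674/630 > 9/21, so the 9:21 crop keeps the full height 630 and trims width to 630 × 9/21 = 270.00 px.
Left offset = (1674 − 270.00)/2 = 702.00 px; top offset = 0.
Bottom-right is two-thirds across and two-thirds down within the crop:
x = 702.00 + 2 × 270.00/3 ≈ 882; y = 0.00 + 2 × 630.00/3 ≈ 420.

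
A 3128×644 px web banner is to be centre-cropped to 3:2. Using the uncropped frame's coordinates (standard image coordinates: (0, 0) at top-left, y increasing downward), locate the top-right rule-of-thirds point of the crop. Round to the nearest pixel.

3128/644 > 3/2, so the 3:2 crop keeps the full height 644 and trims width to 644 × 3/2 = 966.00 px.
Left offset = (3128 − 966.00)/2 = 1081.00 px; top offset = 0.
Top-right is two-thirds across and one-third down within the crop:
x = 1081.00 + 2 × 966.00/3 ≈ 1725; y = 0.00 + 1 × 644.00/3 ≈ 215.

(1725, 215)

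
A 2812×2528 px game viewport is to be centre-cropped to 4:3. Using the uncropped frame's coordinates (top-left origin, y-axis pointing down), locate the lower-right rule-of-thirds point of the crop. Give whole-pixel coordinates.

2812/2528 < 4/3, so the 4:3 crop keeps the full width 2812 and trims height to 2812 × 3/4 = 2109.00 px.
Top offset = (2528 − 2109.00)/2 = 209.50 px; left offset = 0.
Lower-right is two-thirds across and two-thirds down within the crop:
x = 0.00 + 2 × 2812.00/3 ≈ 1875; y = 209.50 + 2 × 2109.00/3 ≈ 1616.

(1875, 1616)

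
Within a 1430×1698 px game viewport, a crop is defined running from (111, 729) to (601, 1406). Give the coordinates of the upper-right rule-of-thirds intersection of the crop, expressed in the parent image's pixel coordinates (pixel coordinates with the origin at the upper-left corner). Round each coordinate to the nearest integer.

(438, 955)

Crop width = 601 − 111 = 490 px; one third is 163.33 px.
Crop height = 1406 − 729 = 677 px; one third is 225.67 px.
The upper-right point is two-thirds across and one-third down within the crop:
x = 111 + 2 × 163.33 ≈ 438; y = 729 + 1 × 225.67 ≈ 955.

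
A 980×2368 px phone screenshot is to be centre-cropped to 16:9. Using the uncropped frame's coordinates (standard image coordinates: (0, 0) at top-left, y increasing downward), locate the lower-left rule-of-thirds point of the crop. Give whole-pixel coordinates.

980/2368 < 16/9, so the 16:9 crop keeps the full width 980 and trims height to 980 × 9/16 = 551.25 px.
Top offset = (2368 − 551.25)/2 = 908.38 px; left offset = 0.
Lower-left is one-third across and two-thirds down within the crop:
x = 0.00 + 1 × 980.00/3 ≈ 327; y = 908.38 + 2 × 551.25/3 ≈ 1276.

x = 327 px, y = 1276 px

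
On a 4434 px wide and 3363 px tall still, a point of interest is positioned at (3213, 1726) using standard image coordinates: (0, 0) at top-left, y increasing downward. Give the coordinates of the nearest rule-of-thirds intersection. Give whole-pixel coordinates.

x = 2956 px, y = 2242 px

Third lines: x ∈ {1478, 2956}, y ∈ {1121, 2242}.
3213 is closer to x = 2956; 1726 is closer to y = 2242.
So the nearest intersection is the lower-right power point.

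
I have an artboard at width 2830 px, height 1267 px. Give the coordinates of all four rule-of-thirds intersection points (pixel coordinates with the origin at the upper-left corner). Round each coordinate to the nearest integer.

(943, 422), (1887, 422), (943, 845), (1887, 845)

One third of 2830 is 943.33; one third of 1267 is 422.33.
Vertical third lines at x = 943 and x = 1887; horizontal third lines at y = 422 and y = 845.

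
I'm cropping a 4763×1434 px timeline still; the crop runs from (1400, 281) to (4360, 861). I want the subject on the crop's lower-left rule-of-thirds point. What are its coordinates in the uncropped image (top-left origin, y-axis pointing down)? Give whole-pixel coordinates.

x = 2387 px, y = 668 px

Crop width = 4360 − 1400 = 2960 px; one third is 986.67 px.
Crop height = 861 − 281 = 580 px; one third is 193.33 px.
The lower-left point is one-third across and two-thirds down within the crop:
x = 1400 + 1 × 986.67 ≈ 2387; y = 281 + 2 × 193.33 ≈ 668.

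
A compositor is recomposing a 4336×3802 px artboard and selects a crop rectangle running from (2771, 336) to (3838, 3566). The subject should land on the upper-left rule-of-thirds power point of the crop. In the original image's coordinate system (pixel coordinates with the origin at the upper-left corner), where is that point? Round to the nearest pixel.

Crop width = 3838 − 2771 = 1067 px; one third is 355.67 px.
Crop height = 3566 − 336 = 3230 px; one third is 1076.67 px.
The upper-left point is one-third across and one-third down within the crop:
x = 2771 + 1 × 355.67 ≈ 3127; y = 336 + 1 × 1076.67 ≈ 1413.

x = 3127 px, y = 1413 px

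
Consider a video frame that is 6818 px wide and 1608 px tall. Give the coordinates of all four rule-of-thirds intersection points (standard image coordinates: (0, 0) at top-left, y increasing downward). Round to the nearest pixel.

One third of 6818 is 2272.67; one third of 1608 is 536.
Vertical third lines at x = 2273 and x = 4545; horizontal third lines at y = 536 and y = 1072.

(2273, 536), (4545, 536), (2273, 1072), (4545, 1072)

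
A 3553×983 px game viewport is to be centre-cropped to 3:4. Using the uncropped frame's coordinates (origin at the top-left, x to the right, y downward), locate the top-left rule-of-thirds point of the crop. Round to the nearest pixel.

x = 1654 px, y = 328 px

3553/983 > 3/4, so the 3:4 crop keeps the full height 983 and trims width to 983 × 3/4 = 737.25 px.
Left offset = (3553 − 737.25)/2 = 1407.88 px; top offset = 0.
Top-left is one-third across and one-third down within the crop:
x = 1407.88 + 1 × 737.25/3 ≈ 1654; y = 0.00 + 1 × 983.00/3 ≈ 328.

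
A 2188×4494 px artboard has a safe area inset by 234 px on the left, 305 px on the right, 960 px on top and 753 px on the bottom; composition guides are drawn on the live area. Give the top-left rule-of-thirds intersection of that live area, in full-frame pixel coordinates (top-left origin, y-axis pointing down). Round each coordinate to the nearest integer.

x = 784 px, y = 1887 px

Content width = 2188 − 234 − 305 = 1649 px; content height = 4494 − 960 − 753 = 2781 px.
Top-left is one-third across and one-third down within the live area.
x = 234 + 1 × 1649/3 = 234 + 549.67 ≈ 784
y = 960 + 1 × 2781/3 = 960 + 927.00 ≈ 1887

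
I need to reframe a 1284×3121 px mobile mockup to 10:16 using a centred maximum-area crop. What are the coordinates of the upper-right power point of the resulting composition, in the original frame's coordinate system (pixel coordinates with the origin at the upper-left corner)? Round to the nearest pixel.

(856, 1218)

1284/3121 < 10/16, so the 10:16 crop keeps the full width 1284 and trims height to 1284 × 16/10 = 2054.40 px.
Top offset = (3121 − 2054.40)/2 = 533.30 px; left offset = 0.
Upper-right is two-thirds across and one-third down within the crop:
x = 0.00 + 2 × 1284.00/3 ≈ 856; y = 533.30 + 1 × 2054.40/3 ≈ 1218.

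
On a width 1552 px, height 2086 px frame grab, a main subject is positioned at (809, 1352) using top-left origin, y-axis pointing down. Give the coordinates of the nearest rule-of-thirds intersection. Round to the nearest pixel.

Third lines: x ∈ {517, 1035}, y ∈ {695, 1391}.
809 is closer to x = 1035; 1352 is closer to y = 1391.
So the nearest intersection is the lower-right power point.

(1035, 1391)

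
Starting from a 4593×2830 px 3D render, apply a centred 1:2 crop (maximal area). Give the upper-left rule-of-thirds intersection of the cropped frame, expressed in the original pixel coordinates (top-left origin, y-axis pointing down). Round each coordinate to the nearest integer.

4593/2830 > 1/2, so the 1:2 crop keeps the full height 2830 and trims width to 2830 × 1/2 = 1415.00 px.
Left offset = (4593 − 1415.00)/2 = 1589.00 px; top offset = 0.
Upper-left is one-third across and one-third down within the crop:
x = 1589.00 + 1 × 1415.00/3 ≈ 2061; y = 0.00 + 1 × 2830.00/3 ≈ 943.

(2061, 943)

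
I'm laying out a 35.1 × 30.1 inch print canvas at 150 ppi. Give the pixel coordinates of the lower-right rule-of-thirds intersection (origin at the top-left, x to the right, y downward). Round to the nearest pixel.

(3510, 3010)

In pixels the canvas is 35.1 × 150 = 5265 wide and 30.1 × 150 = 4515 tall.
The lower-right point is two-thirds across and two-thirds down:
x = 2 × 5265/3 ≈ 3510; y = 2 × 4515/3 ≈ 3010.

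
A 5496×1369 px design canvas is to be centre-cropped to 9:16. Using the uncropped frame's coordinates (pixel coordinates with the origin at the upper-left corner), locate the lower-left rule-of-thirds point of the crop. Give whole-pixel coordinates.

5496/1369 > 9/16, so the 9:16 crop keeps the full height 1369 and trims width to 1369 × 9/16 = 770.06 px.
Left offset = (5496 − 770.06)/2 = 2362.97 px; top offset = 0.
Lower-left is one-third across and two-thirds down within the crop:
x = 2362.97 + 1 × 770.06/3 ≈ 2620; y = 0.00 + 2 × 1369.00/3 ≈ 913.

(2620, 913)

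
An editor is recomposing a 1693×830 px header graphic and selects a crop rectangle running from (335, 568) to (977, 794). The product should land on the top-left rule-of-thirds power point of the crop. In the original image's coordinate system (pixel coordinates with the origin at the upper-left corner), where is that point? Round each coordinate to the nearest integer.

Crop width = 977 − 335 = 642 px; one third is 214.00 px.
Crop height = 794 − 568 = 226 px; one third is 75.33 px.
The top-left point is one-third across and one-third down within the crop:
x = 335 + 1 × 214.00 ≈ 549; y = 568 + 1 × 75.33 ≈ 643.

x = 549 px, y = 643 px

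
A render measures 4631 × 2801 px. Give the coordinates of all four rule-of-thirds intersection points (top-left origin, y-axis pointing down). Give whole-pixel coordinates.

(1544, 934), (3087, 934), (1544, 1867), (3087, 1867)

One third of 4631 is 1543.67; one third of 2801 is 933.67.
Vertical third lines at x = 1544 and x = 3087; horizontal third lines at y = 934 and y = 1867.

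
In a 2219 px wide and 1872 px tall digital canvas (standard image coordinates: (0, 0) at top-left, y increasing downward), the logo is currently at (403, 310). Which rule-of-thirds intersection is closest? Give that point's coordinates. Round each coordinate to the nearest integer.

Third lines: x ∈ {740, 1479}, y ∈ {624, 1248}.
403 is closer to x = 740; 310 is closer to y = 624.
So the nearest intersection is the upper-left power point.

x = 740 px, y = 624 px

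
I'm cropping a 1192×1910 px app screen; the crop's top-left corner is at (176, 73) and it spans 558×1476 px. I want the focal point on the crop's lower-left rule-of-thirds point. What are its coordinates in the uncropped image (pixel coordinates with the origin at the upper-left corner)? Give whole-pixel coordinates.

x = 362 px, y = 1057 px

One third of the crop width 558 is 186.00 px.
One third of the crop height 1476 is 492.00 px.
The lower-left point is one-third across and two-thirds down within the crop:
x = 176 + 1 × 186.00 ≈ 362; y = 73 + 2 × 492.00 ≈ 1057.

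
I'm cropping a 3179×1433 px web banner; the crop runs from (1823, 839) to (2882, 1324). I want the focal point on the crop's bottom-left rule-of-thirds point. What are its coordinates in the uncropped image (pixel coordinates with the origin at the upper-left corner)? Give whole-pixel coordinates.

Crop width = 2882 − 1823 = 1059 px; one third is 353.00 px.
Crop height = 1324 − 839 = 485 px; one third is 161.67 px.
The bottom-left point is one-third across and two-thirds down within the crop:
x = 1823 + 1 × 353.00 ≈ 2176; y = 839 + 2 × 161.67 ≈ 1162.

x = 2176 px, y = 1162 px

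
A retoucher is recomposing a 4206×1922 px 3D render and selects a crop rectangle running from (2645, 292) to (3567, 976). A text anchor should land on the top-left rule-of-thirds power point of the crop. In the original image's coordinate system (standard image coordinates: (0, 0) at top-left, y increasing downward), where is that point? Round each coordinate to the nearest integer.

x = 2952 px, y = 520 px

Crop width = 3567 − 2645 = 922 px; one third is 307.33 px.
Crop height = 976 − 292 = 684 px; one third is 228.00 px.
The top-left point is one-third across and one-third down within the crop:
x = 2645 + 1 × 307.33 ≈ 2952; y = 292 + 1 × 228.00 ≈ 520.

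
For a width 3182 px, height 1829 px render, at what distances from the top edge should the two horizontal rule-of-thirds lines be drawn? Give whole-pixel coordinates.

1829 / 3 = 609.67, so the horizontal lines sit at one and two thirds of 1829.

y = 610 px and y = 1219 px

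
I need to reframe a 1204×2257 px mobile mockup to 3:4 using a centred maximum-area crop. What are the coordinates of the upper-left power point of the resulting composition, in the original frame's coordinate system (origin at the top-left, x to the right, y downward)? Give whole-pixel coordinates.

1204/2257 < 3/4, so the 3:4 crop keeps the full width 1204 and trims height to 1204 × 4/3 = 1605.33 px.
Top offset = (2257 − 1605.33)/2 = 325.83 px; left offset = 0.
Upper-left is one-third across and one-third down within the crop:
x = 0.00 + 1 × 1204.00/3 ≈ 401; y = 325.83 + 1 × 1605.33/3 ≈ 861.

(401, 861)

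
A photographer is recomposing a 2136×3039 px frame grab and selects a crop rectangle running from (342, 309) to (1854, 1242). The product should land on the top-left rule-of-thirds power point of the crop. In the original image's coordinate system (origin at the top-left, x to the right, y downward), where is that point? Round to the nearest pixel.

(846, 620)

Crop width = 1854 − 342 = 1512 px; one third is 504.00 px.
Crop height = 1242 − 309 = 933 px; one third is 311.00 px.
The top-left point is one-third across and one-third down within the crop:
x = 342 + 1 × 504.00 ≈ 846; y = 309 + 1 × 311.00 ≈ 620.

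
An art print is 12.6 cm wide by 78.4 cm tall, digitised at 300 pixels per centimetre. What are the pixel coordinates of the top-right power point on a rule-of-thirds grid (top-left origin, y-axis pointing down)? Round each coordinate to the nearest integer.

(2520, 7840)

In pixels the canvas is 12.6 × 300 = 3780 wide and 78.4 × 300 = 23520 tall.
The top-right point is two-thirds across and one-third down:
x = 2 × 3780/3 ≈ 2520; y = 1 × 23520/3 ≈ 7840.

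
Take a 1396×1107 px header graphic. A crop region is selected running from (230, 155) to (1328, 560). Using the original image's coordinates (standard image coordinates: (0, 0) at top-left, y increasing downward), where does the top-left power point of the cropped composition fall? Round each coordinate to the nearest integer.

x = 596 px, y = 290 px

Crop width = 1328 − 230 = 1098 px; one third is 366.00 px.
Crop height = 560 − 155 = 405 px; one third is 135.00 px.
The top-left point is one-third across and one-third down within the crop:
x = 230 + 1 × 366.00 ≈ 596; y = 155 + 1 × 135.00 ≈ 290.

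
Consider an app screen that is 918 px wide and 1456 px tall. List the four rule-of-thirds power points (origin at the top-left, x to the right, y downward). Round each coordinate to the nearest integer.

(306, 485), (612, 485), (306, 971), (612, 971)

One third of 918 is 306; one third of 1456 is 485.33.
Vertical third lines at x = 306 and x = 612; horizontal third lines at y = 485 and y = 971.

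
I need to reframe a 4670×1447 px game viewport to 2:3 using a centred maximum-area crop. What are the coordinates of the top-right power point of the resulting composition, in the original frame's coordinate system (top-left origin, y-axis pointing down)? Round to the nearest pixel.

(2496, 482)

4670/1447 > 2/3, so the 2:3 crop keeps the full height 1447 and trims width to 1447 × 2/3 = 964.67 px.
Left offset = (4670 − 964.67)/2 = 1852.67 px; top offset = 0.
Top-right is two-thirds across and one-third down within the crop:
x = 1852.67 + 2 × 964.67/3 ≈ 2496; y = 0.00 + 1 × 1447.00/3 ≈ 482.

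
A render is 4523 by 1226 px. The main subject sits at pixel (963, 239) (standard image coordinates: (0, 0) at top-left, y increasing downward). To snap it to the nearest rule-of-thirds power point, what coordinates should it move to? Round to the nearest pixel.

Third lines: x ∈ {1508, 3015}, y ∈ {409, 817}.
963 is closer to x = 1508; 239 is closer to y = 409.
So the nearest intersection is the upper-left power point.

x = 1508 px, y = 409 px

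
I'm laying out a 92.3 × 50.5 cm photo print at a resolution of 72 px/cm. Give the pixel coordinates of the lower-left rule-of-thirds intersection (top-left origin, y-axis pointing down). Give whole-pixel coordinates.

In pixels the canvas is 92.3 × 72 = 6645.6 wide and 50.5 × 72 = 3636 tall.
The lower-left point is one-third across and two-thirds down:
x = 1 × 6645.6/3 ≈ 2215; y = 2 × 3636/3 ≈ 2424.

x = 2215 px, y = 2424 px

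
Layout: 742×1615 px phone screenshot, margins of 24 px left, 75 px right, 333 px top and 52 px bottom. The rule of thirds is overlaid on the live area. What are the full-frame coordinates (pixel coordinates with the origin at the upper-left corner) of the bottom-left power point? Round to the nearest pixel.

(238, 1153)

Content width = 742 − 24 − 75 = 643 px; content height = 1615 − 333 − 52 = 1230 px.
Bottom-left is one-third across and two-thirds down within the live area.
x = 24 + 1 × 643/3 = 24 + 214.33 ≈ 238
y = 333 + 2 × 1230/3 = 333 + 820.00 ≈ 1153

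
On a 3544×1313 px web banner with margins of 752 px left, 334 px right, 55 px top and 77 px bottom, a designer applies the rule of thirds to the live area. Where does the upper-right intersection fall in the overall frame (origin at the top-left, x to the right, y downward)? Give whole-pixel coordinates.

Content width = 3544 − 752 − 334 = 2458 px; content height = 1313 − 55 − 77 = 1181 px.
Upper-right is two-thirds across and one-third down within the live area.
x = 752 + 2 × 2458/3 = 752 + 1638.67 ≈ 2391
y = 55 + 1 × 1181/3 = 55 + 393.67 ≈ 449

(2391, 449)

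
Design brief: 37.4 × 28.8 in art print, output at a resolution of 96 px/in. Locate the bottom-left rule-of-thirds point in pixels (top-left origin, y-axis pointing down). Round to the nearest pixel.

x = 1197 px, y = 1843 px

In pixels the canvas is 37.4 × 96 = 3590.4 wide and 28.8 × 96 = 2764.8 tall.
The bottom-left point is one-third across and two-thirds down:
x = 1 × 3590.4/3 ≈ 1197; y = 2 × 2764.8/3 ≈ 1843.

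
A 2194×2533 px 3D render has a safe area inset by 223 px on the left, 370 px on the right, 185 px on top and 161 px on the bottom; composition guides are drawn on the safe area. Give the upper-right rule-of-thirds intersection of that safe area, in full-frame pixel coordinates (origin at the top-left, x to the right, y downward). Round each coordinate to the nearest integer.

Content width = 2194 − 223 − 370 = 1601 px; content height = 2533 − 185 − 161 = 2187 px.
Upper-right is two-thirds across and one-third down within the safe area.
x = 223 + 2 × 1601/3 = 223 + 1067.33 ≈ 1290
y = 185 + 1 × 2187/3 = 185 + 729.00 ≈ 914

x = 1290 px, y = 914 px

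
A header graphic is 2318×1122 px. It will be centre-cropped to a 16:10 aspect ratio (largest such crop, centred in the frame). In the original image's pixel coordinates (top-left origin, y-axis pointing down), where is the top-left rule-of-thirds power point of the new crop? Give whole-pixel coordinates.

2318/1122 > 16/10, so the 16:10 crop keeps the full height 1122 and trims width to 1122 × 16/10 = 1795.20 px.
Left offset = (2318 − 1795.20)/2 = 261.40 px; top offset = 0.
Top-left is one-third across and one-third down within the crop:
x = 261.40 + 1 × 1795.20/3 ≈ 860; y = 0.00 + 1 × 1122.00/3 ≈ 374.

(860, 374)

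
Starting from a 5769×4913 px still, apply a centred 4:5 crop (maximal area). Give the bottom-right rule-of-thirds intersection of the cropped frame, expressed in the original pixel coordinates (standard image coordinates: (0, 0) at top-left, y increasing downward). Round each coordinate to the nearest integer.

5769/4913 > 4/5, so the 4:5 crop keeps the full height 4913 and trims width to 4913 × 4/5 = 3930.40 px.
Left offset = (5769 − 3930.40)/2 = 919.30 px; top offset = 0.
Bottom-right is two-thirds across and two-thirds down within the crop:
x = 919.30 + 2 × 3930.40/3 ≈ 3540; y = 0.00 + 2 × 4913.00/3 ≈ 3275.

(3540, 3275)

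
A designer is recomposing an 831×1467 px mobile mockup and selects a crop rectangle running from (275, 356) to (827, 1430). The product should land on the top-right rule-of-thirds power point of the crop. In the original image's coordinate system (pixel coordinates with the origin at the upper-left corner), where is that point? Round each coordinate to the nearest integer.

(643, 714)

Crop width = 827 − 275 = 552 px; one third is 184.00 px.
Crop height = 1430 − 356 = 1074 px; one third is 358.00 px.
The top-right point is two-thirds across and one-third down within the crop:
x = 275 + 2 × 184.00 ≈ 643; y = 356 + 1 × 358.00 ≈ 714.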